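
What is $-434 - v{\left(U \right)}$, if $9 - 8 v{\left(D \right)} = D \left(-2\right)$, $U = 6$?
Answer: $- \frac{3493}{8} \approx -436.63$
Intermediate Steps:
$v{\left(D \right)} = \frac{9}{8} + \frac{D}{4}$ ($v{\left(D \right)} = \frac{9}{8} - \frac{D \left(-2\right)}{8} = \frac{9}{8} - \frac{\left(-2\right) D}{8} = \frac{9}{8} + \frac{D}{4}$)
$-434 - v{\left(U \right)} = -434 - \left(\frac{9}{8} + \frac{1}{4} \cdot 6\right) = -434 - \left(\frac{9}{8} + \frac{3}{2}\right) = -434 - \frac{21}{8} = - \frac{3493}{8}$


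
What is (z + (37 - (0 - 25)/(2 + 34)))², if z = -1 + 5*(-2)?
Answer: 923521/1296 ≈ 712.59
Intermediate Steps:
z = -11 (z = -1 - 10 = -11)
(z + (37 - (0 - 25)/(2 + 34)))² = (-11 + (37 - (0 - 25)/(2 + 34)))² = (-11 + (37 - (-25)/36))² = (-11 + (37 - 1*(-25/36)))² = (-11 + (37 + 25/36))² = (-11 + 1357/36)² = (961/36)² = 923521/1296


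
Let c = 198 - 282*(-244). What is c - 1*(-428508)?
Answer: 497514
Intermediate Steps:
c = 69006 (c = 198 + 68808 = 69006)
c - 1*(-428508) = 69006 - 1*(-428508) = 69006 + 428508 = 497514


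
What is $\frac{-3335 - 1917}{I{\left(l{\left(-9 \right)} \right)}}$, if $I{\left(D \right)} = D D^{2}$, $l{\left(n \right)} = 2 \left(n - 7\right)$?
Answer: $\frac{1313}{8192} \approx 0.16028$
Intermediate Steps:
$l{\left(n \right)} = -14 + 2 n$ ($l{\left(n \right)} = 2 \left(-7 + n\right) = -14 + 2 n$)
$I{\left(D \right)} = D^{3}$
$\frac{-3335 - 1917}{I{\left(l{\left(-9 \right)} \right)}} = \frac{-3335 - 1917}{\left(-14 + 2 \left(-9\right)\right)^{3}} = \frac{-3335 - 1917}{\left(-14 - 18\right)^{3}} = - \frac{5252}{\left(-32\right)^{3}} = - \frac{5252}{-32768} = \left(-5252\right) \left(- \frac{1}{32768}\right) = \frac{1313}{8192}$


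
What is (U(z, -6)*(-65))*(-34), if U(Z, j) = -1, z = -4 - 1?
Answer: -2210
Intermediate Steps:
z = -5
(U(z, -6)*(-65))*(-34) = -1*(-65)*(-34) = 65*(-34) = -2210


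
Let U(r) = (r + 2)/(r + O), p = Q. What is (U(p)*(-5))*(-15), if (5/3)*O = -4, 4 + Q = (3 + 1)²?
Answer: 875/8 ≈ 109.38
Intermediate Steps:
Q = 12 (Q = -4 + (3 + 1)² = -4 + 4² = -4 + 16 = 12)
p = 12
O = -12/5 (O = (⅗)*(-4) = -12/5 ≈ -2.4000)
U(r) = (2 + r)/(-12/5 + r) (U(r) = (r + 2)/(r - 12/5) = (2 + r)/(-12/5 + r))
(U(p)*(-5))*(-15) = ((5*(2 + 12)/(-12 + 5*12))*(-5))*(-15) = ((5*14/(-12 + 60))*(-5))*(-15) = ((5*14/48)*(-5))*(-15) = ((5*(1/48)*14)*(-5))*(-15) = ((35/24)*(-5))*(-15) = -175/24*(-15) = 875/8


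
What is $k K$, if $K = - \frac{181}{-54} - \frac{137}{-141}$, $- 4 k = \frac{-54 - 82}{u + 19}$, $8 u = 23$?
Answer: $\frac{1492328}{222075} \approx 6.7199$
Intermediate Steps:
$u = \frac{23}{8}$ ($u = \frac{1}{8} \cdot 23 = \frac{23}{8} \approx 2.875$)
$k = \frac{272}{175}$ ($k = - \frac{\left(-54 - 82\right) \frac{1}{\frac{23}{8} + 19}}{4} = - \frac{\left(-136\right) \frac{1}{\frac{175}{8}}}{4} = - \frac{\left(-136\right) \frac{8}{175}}{4} = \left(- \frac{1}{4}\right) \left(- \frac{1088}{175}\right) = \frac{272}{175} \approx 1.5543$)
$K = \frac{10973}{2538}$ ($K = \left(-181\right) \left(- \frac{1}{54}\right) - - \frac{137}{141} = \frac{181}{54} + \frac{137}{141} = \frac{10973}{2538} \approx 4.3235$)
$k K = \frac{272}{175} \cdot \frac{10973}{2538} = \frac{1492328}{222075}$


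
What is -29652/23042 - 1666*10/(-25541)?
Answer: -186731006/294257861 ≈ -0.63458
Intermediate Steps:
-29652/23042 - 1666*10/(-25541) = -29652*1/23042 - 16660*(-1/25541) = -14826/11521 + 16660/25541 = -186731006/294257861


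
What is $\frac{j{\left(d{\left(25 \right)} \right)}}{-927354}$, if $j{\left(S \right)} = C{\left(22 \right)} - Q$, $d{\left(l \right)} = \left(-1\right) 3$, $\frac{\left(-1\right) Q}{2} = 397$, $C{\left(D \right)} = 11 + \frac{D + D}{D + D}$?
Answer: $- \frac{403}{463677} \approx -0.00086914$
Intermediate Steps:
$C{\left(D \right)} = 12$ ($C{\left(D \right)} = 11 + \frac{2 D}{2 D} = 11 + 2 D \frac{1}{2 D} = 11 + 1 = 12$)
$Q = -794$ ($Q = \left(-2\right) 397 = -794$)
$d{\left(l \right)} = -3$
$j{\left(S \right)} = 806$ ($j{\left(S \right)} = 12 - -794 = 12 + 794 = 806$)
$\frac{j{\left(d{\left(25 \right)} \right)}}{-927354} = \frac{806}{-927354} = 806 \left(- \frac{1}{927354}\right) = - \frac{403}{463677}$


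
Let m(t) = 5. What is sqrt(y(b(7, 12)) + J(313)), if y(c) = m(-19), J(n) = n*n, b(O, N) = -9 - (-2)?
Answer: 3*sqrt(10886) ≈ 313.01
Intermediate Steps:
b(O, N) = -7 (b(O, N) = -9 - 1*(-2) = -9 + 2 = -7)
J(n) = n**2
y(c) = 5
sqrt(y(b(7, 12)) + J(313)) = sqrt(5 + 313**2) = sqrt(5 + 97969) = sqrt(97974) = 3*sqrt(10886)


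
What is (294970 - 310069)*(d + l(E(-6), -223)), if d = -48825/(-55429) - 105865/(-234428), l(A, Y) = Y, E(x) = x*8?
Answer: 43490744457388809/12994109612 ≈ 3.3470e+6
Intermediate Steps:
E(x) = 8*x
d = 17313938185/12994109612 (d = -48825*(-1/55429) - 105865*(-1/234428) = 48825/55429 + 105865/234428 = 17313938185/12994109612 ≈ 1.3324)
(294970 - 310069)*(d + l(E(-6), -223)) = (294970 - 310069)*(17313938185/12994109612 - 223) = -15099*(-2880372505291/12994109612) = 43490744457388809/12994109612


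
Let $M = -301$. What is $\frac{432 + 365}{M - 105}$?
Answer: $- \frac{797}{406} \approx -1.9631$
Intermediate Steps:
$\frac{432 + 365}{M - 105} = \frac{432 + 365}{-301 - 105} = \frac{797}{-406} = 797 \left(- \frac{1}{406}\right) = - \frac{797}{406}$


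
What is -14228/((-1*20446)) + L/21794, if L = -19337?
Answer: -42639635/222800062 ≈ -0.19138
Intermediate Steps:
-14228/((-1*20446)) + L/21794 = -14228/((-1*20446)) - 19337/21794 = -14228/(-20446) - 19337*1/21794 = -14228*(-1/20446) - 19337/21794 = 7114/10223 - 19337/21794 = -42639635/222800062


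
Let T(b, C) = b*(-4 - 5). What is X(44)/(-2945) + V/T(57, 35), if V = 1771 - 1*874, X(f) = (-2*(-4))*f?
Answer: -49513/26505 ≈ -1.8681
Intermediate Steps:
X(f) = 8*f
T(b, C) = -9*b (T(b, C) = b*(-9) = -9*b)
V = 897 (V = 1771 - 874 = 897)
X(44)/(-2945) + V/T(57, 35) = (8*44)/(-2945) + 897/((-9*57)) = 352*(-1/2945) + 897/(-513) = -352/2945 + 897*(-1/513) = -352/2945 - 299/171 = -49513/26505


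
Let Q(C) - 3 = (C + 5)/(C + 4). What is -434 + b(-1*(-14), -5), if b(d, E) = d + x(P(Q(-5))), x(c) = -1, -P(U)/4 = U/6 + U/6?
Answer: -421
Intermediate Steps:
Q(C) = 3 + (5 + C)/(4 + C) (Q(C) = 3 + (C + 5)/(C + 4) = 3 + (5 + C)/(4 + C))
P(U) = -4*U/3 (P(U) = -4*(U/6 + U/6) = -4*U/3)
b(d, E) = -1 + d (b(d, E) = d - 1 = -1 + d)
-434 + b(-1*(-14), -5) = -434 + (-1 - 1*(-14)) = -434 + (-1 + 14) = -434 + 13 = -421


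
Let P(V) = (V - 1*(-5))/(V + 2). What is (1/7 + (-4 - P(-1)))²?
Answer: 3025/49 ≈ 61.735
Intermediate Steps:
P(V) = (5 + V)/(2 + V) (P(V) = (V + 5)/(2 + V) = (5 + V)/(2 + V))
(1/7 + (-4 - P(-1)))² = (1/7 + (-4 - (5 - 1)/(2 - 1)))² = (⅐ + (-4 - 4/1))² = (⅐ + (-4 - 4))² = (⅐ - 8)² = (-55/7)² = 3025/49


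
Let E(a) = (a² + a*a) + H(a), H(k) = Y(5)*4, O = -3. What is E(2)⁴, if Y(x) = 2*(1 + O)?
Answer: 4096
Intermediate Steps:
Y(x) = -4 (Y(x) = 2*(1 - 3) = 2*(-2) = -4)
H(k) = -16 (H(k) = -4*4 = -16)
E(a) = -16 + 2*a² (E(a) = (a² + a*a) - 16 = (a² + a²) - 16 = 2*a² - 16 = -16 + 2*a²)
E(2)⁴ = (-16 + 2*2²)⁴ = (-16 + 2*4)⁴ = (-16 + 8)⁴ = (-8)⁴ = 4096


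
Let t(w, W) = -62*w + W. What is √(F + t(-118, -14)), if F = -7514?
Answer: 2*I*√53 ≈ 14.56*I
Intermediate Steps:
t(w, W) = W - 62*w
√(F + t(-118, -14)) = √(-7514 + (-14 - 62*(-118))) = √(-7514 + (-14 + 7316)) = √(-7514 + 7302) = √(-212) = 2*I*√53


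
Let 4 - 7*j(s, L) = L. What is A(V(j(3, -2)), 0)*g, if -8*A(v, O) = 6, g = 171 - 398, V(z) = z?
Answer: 681/4 ≈ 170.25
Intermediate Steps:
j(s, L) = 4/7 - L/7
g = -227
A(v, O) = -¾ (A(v, O) = -⅛*6 = -¾)
A(V(j(3, -2)), 0)*g = -¾*(-227) = 681/4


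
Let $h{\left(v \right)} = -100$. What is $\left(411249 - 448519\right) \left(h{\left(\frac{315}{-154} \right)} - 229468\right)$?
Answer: $8555999360$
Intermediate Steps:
$\left(411249 - 448519\right) \left(h{\left(\frac{315}{-154} \right)} - 229468\right) = \left(411249 - 448519\right) \left(-100 - 229468\right) = \left(-37270\right) \left(-229568\right) = 8555999360$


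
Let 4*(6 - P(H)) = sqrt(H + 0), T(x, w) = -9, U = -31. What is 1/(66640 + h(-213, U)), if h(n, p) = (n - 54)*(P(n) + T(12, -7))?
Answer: 1079056/72787800253 - 1068*I*sqrt(213)/72787800253 ≈ 1.4825e-5 - 2.1414e-7*I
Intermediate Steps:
P(H) = 6 - sqrt(H)/4 (P(H) = 6 - sqrt(H + 0)/4 = 6 - sqrt(H)/4)
h(n, p) = (-54 + n)*(-3 - sqrt(n)/4) (h(n, p) = (n - 54)*((6 - sqrt(n)/4) - 9) = (-54 + n)*(-3 - sqrt(n)/4))
1/(66640 + h(-213, U)) = 1/(66640 + (162 - 3*(-213) - (-213)*I*sqrt(213)/4 + 27*sqrt(-213)/2)) = 1/(66640 + (162 + 639 - (-213)*I*sqrt(213)/4 + 27*(I*sqrt(213))/2)) = 1/(66640 + (162 + 639 + 213*I*sqrt(213)/4 + 27*I*sqrt(213)/2)) = 1/(66640 + (801 + 267*I*sqrt(213)/4)) = 1/(67441 + 267*I*sqrt(213)/4)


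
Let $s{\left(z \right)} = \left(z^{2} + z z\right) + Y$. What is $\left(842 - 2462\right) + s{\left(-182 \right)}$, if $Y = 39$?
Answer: $64667$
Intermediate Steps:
$s{\left(z \right)} = 39 + 2 z^{2}$ ($s{\left(z \right)} = \left(z^{2} + z z\right) + 39 = \left(z^{2} + z^{2}\right) + 39 = 2 z^{2} + 39 = 39 + 2 z^{2}$)
$\left(842 - 2462\right) + s{\left(-182 \right)} = \left(842 - 2462\right) + \left(39 + 2 \left(-182\right)^{2}\right) = -1620 + \left(39 + 2 \cdot 33124\right) = -1620 + \left(39 + 66248\right) = -1620 + 66287 = 64667$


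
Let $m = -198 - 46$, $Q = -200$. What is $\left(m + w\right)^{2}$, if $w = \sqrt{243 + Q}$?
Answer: $\left(244 - \sqrt{43}\right)^{2} \approx 56379.0$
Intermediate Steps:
$m = -244$ ($m = -198 - 46 = -244$)
$w = \sqrt{43}$ ($w = \sqrt{243 - 200} = \sqrt{43} \approx 6.5574$)
$\left(m + w\right)^{2} = \left(-244 + \sqrt{43}\right)^{2}$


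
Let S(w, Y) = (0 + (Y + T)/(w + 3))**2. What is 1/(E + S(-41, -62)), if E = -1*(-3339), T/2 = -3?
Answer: 361/1206535 ≈ 0.00029920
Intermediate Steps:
T = -6 (T = 2*(-3) = -6)
E = 3339
S(w, Y) = (-6 + Y)**2/(3 + w)**2 (S(w, Y) = (0 + (Y - 6)/(w + 3))**2 = (0 + (-6 + Y)/(3 + w))**2 = ((-6 + Y)/(3 + w))**2 = (-6 + Y)**2/(3 + w)**2)
1/(E + S(-41, -62)) = 1/(3339 + (-6 - 62)**2/(3 - 41)**2) = 1/(3339 + (-68)**2/(-38)**2) = 1/(3339 + 4624*(1/1444)) = 1/(3339 + 1156/361) = 1/(1206535/361) = 361/1206535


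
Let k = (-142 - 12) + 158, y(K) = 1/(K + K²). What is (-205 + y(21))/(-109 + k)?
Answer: 94709/48510 ≈ 1.9524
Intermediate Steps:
k = 4 (k = -154 + 158 = 4)
(-205 + y(21))/(-109 + k) = (-205 + 1/(21*(1 + 21)))/(-109 + 4) = (-205 + (1/21)/22)/(-105) = (-205 + (1/21)*(1/22))*(-1/105) = (-205 + 1/462)*(-1/105) = -94709/462*(-1/105) = 94709/48510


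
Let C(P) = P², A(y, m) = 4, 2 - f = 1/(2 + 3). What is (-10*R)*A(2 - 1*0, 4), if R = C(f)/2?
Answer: -324/5 ≈ -64.800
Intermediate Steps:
f = 9/5 (f = 2 - 1/(2 + 3) = 2 - 1/5 = 2 - 1*⅕ = 2 - ⅕ = 9/5 ≈ 1.8000)
R = 81/50 (R = (9/5)²/2 = (81/25)*(½) = 81/50 ≈ 1.6200)
(-10*R)*A(2 - 1*0, 4) = -10*81/50*4 = -81/5*4 = -324/5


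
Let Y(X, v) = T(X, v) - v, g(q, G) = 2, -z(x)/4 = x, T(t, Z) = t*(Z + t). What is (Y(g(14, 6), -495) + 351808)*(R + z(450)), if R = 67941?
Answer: 23236457697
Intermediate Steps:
z(x) = -4*x
Y(X, v) = -v + X*(X + v) (Y(X, v) = X*(v + X) - v = X*(X + v) - v = -v + X*(X + v))
(Y(g(14, 6), -495) + 351808)*(R + z(450)) = ((-1*(-495) + 2*(2 - 495)) + 351808)*(67941 - 4*450) = ((495 + 2*(-493)) + 351808)*(67941 - 1800) = ((495 - 986) + 351808)*66141 = (-491 + 351808)*66141 = 351317*66141 = 23236457697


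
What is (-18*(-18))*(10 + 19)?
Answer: 9396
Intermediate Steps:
(-18*(-18))*(10 + 19) = 324*29 = 9396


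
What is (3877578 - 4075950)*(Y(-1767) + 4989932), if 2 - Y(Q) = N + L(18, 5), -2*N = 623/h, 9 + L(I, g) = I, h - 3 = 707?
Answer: -351400828641939/355 ≈ -9.8986e+11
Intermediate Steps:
h = 710 (h = 3 + 707 = 710)
L(I, g) = -9 + I
N = -623/1420 (N = -623/(2*710) = -1/2*623/710 = -623/1420 ≈ -0.43873)
Y(Q) = -9317/1420 (Y(Q) = 2 - (-623/1420 + (-9 + 18)) = 2 - (-623/1420 + 9) = 2 - 1*12157/1420 = 2 - 12157/1420 = -9317/1420)
(3877578 - 4075950)*(Y(-1767) + 4989932) = (3877578 - 4075950)*(-9317/1420 + 4989932) = -198372*7085694123/1420 = -351400828641939/355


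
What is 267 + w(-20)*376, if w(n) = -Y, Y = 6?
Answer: -1989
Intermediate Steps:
w(n) = -6 (w(n) = -1*6 = -6)
267 + w(-20)*376 = 267 - 6*376 = 267 - 2256 = -1989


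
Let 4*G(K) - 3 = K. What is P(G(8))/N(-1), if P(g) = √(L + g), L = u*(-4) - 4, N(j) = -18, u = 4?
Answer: -I*√69/36 ≈ -0.23074*I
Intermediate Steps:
G(K) = ¾ + K/4
L = -20 (L = 4*(-4) - 4 = -16 - 4 = -20)
P(g) = √(-20 + g)
P(G(8))/N(-1) = √(-20 + (¾ + (¼)*8))/(-18) = -√(-20 + (¾ + 2))/18 = -√(-20 + 11/4)/18 = -I*√69/36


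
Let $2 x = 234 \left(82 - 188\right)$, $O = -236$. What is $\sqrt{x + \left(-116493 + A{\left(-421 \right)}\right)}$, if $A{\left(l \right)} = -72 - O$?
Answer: $i \sqrt{128731} \approx 358.79 i$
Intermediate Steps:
$A{\left(l \right)} = 164$ ($A{\left(l \right)} = -72 - -236 = -72 + 236 = 164$)
$x = -12402$ ($x = \frac{234 \left(82 - 188\right)}{2} = \frac{234 \left(-106\right)}{2} = \frac{1}{2} \left(-24804\right) = -12402$)
$\sqrt{x + \left(-116493 + A{\left(-421 \right)}\right)} = \sqrt{-12402 + \left(-116493 + 164\right)} = \sqrt{-12402 - 116329} = \sqrt{-128731} = i \sqrt{128731}$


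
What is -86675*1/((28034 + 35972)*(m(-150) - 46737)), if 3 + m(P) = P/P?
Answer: 86675/2991576434 ≈ 2.8973e-5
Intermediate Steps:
m(P) = -2 (m(P) = -3 + P/P = -3 + 1 = -2)
-86675*1/((28034 + 35972)*(m(-150) - 46737)) = -86675*1/((-2 - 46737)*(28034 + 35972)) = -86675/((-46739*64006)) = -86675/(-2991576434) = -86675*(-1/2991576434) = 86675/2991576434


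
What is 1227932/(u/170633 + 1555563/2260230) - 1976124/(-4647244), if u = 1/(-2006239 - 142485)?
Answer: 197040250314880277893676879911/110437228560278943051771 ≈ 1.7842e+6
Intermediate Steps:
u = -1/2148724 (u = 1/(-2148724) = -1/2148724 ≈ -4.6539e-7)
1227932/(u/170633 + 1555563/2260230) - 1976124/(-4647244) = 1227932/(-1/2148724/170633 + 1555563/2260230) - 1976124/(-4647244) = 1227932/(-1/2148724*1/170633 + 1555563*(1/2260230)) - 1976124*(-1/4647244) = 1227932/(-1/366643222292 + 518521/753410) + 494031/1161811 = 1227932/(95056105132658361/138116335053507860) + 494031/1161811 = 1227932*(138116335053507860/95056105132658361) + 494031/1161811 = 169597467534924013545520/95056105132658361 + 494031/1161811 = 197040250314880277893676879911/110437228560278943051771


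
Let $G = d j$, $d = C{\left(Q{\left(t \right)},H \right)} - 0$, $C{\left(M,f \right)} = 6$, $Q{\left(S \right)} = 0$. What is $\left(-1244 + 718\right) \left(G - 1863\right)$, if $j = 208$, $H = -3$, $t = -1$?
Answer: $323490$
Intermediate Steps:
$d = 6$ ($d = 6 - 0 = 6 + 0 = 6$)
$G = 1248$ ($G = 6 \cdot 208 = 1248$)
$\left(-1244 + 718\right) \left(G - 1863\right) = \left(-1244 + 718\right) \left(1248 - 1863\right) = \left(-526\right) \left(-615\right) = 323490$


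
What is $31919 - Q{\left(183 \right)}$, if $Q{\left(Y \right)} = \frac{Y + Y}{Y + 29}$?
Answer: $\frac{3383231}{106} \approx 31917.0$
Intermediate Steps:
$Q{\left(Y \right)} = \frac{2 Y}{29 + Y}$
$31919 - Q{\left(183 \right)} = 31919 - 2 \cdot 183 \frac{1}{29 + 183} = 31919 - 2 \cdot 183 \cdot \frac{1}{212} = 31919 - \frac{183}{106} = \frac{3383231}{106}$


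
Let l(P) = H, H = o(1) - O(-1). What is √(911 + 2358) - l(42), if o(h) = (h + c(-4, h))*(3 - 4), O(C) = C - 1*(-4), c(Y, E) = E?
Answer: 5 + √3269 ≈ 62.175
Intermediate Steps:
O(C) = 4 + C (O(C) = C + 4 = 4 + C)
o(h) = -2*h (o(h) = (h + h)*(3 - 4) = (2*h)*(-1) = -2*h)
H = -5 (H = -2*1 - (4 - 1) = -2 - 1*3 = -2 - 3 = -5)
l(P) = -5
√(911 + 2358) - l(42) = √(911 + 2358) - 1*(-5) = √3269 + 5 = 5 + √3269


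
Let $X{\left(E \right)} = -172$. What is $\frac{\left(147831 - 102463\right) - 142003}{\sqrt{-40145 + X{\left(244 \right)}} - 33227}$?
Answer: $\frac{3210891145}{1104073846} + \frac{96635 i \sqrt{40317}}{1104073846} \approx 2.9082 + 0.017574 i$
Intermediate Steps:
$\frac{\left(147831 - 102463\right) - 142003}{\sqrt{-40145 + X{\left(244 \right)}} - 33227} = \frac{\left(147831 - 102463\right) - 142003}{\sqrt{-40145 - 172} - 33227} = \frac{45368 - 142003}{\sqrt{-40317} - 33227} = - \frac{96635}{i \sqrt{40317} - 33227} = - \frac{96635}{-33227 + i \sqrt{40317}}$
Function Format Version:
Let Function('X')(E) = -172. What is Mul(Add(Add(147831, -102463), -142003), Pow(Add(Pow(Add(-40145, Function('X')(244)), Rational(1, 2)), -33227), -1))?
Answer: Add(Rational(3210891145, 1104073846), Mul(Rational(96635, 1104073846), I, Pow(40317, Rational(1, 2)))) ≈ Add(2.9082, Mul(0.017574, I))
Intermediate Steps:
Mul(Add(Add(147831, -102463), -142003), Pow(Add(Pow(Add(-40145, Function('X')(244)), Rational(1, 2)), -33227), -1)) = Mul(Add(Add(147831, -102463), -142003), Pow(Add(Pow(Add(-40145, -172), Rational(1, 2)), -33227), -1)) = Mul(Add(45368, -142003), Pow(Add(Pow(-40317, Rational(1, 2)), -33227), -1)) = Mul(-96635, Pow(Add(Mul(I, Pow(40317, Rational(1, 2))), -33227), -1)) = Mul(-96635, Pow(Add(-33227, Mul(I, Pow(40317, Rational(1, 2)))), -1))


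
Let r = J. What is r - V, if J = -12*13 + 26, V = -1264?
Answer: 1134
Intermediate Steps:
J = -130 (J = -156 + 26 = -130)
r = -130
r - V = -130 - 1*(-1264) = -130 + 1264 = 1134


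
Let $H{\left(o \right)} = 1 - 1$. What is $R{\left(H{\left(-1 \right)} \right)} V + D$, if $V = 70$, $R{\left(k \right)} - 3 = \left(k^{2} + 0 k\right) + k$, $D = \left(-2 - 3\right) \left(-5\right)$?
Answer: $235$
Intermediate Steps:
$H{\left(o \right)} = 0$
$D = 25$ ($D = \left(-5\right) \left(-5\right) = 25$)
$R{\left(k \right)} = 3 + k + k^{2}$ ($R{\left(k \right)} = 3 + \left(\left(k^{2} + 0 k\right) + k\right) = 3 + \left(\left(k^{2} + 0\right) + k\right) = 3 + \left(k^{2} + k\right) = 3 + \left(k + k^{2}\right) = 3 + k + k^{2}$)
$R{\left(H{\left(-1 \right)} \right)} V + D = \left(3 + 0 + 0^{2}\right) 70 + 25 = \left(3 + 0 + 0\right) 70 + 25 = 3 \cdot 70 + 25 = 210 + 25 = 235$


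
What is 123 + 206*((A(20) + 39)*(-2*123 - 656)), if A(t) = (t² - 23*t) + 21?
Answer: 123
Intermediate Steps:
A(t) = 21 + t² - 23*t
123 + 206*((A(20) + 39)*(-2*123 - 656)) = 123 + 206*(((21 + 20² - 23*20) + 39)*(-2*123 - 656)) = 123 + 206*(((21 + 400 - 460) + 39)*(-246 - 656)) = 123 + 206*((-39 + 39)*(-902)) = 123 + 206*(0*(-902)) = 123 + 206*0 = 123 + 0 = 123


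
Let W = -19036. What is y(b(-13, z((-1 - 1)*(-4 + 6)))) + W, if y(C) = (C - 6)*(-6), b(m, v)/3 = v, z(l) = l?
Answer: -18928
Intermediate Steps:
b(m, v) = 3*v
y(C) = 36 - 6*C (y(C) = (-6 + C)*(-6) = 36 - 6*C)
y(b(-13, z((-1 - 1)*(-4 + 6)))) + W = (36 - 18*(-1 - 1)*(-4 + 6)) - 19036 = (36 - 18*(-2*2)) - 19036 = (36 - 18*(-4)) - 19036 = (36 - 6*(-12)) - 19036 = (36 + 72) - 19036 = 108 - 19036 = -18928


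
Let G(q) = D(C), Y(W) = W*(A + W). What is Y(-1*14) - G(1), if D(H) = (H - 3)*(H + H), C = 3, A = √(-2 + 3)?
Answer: 182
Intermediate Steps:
A = 1 (A = √1 = 1)
D(H) = 2*H*(-3 + H) (D(H) = (-3 + H)*(2*H) = 2*H*(-3 + H))
Y(W) = W*(1 + W)
G(q) = 0 (G(q) = 2*3*(-3 + 3) = 2*3*0 = 0)
Y(-1*14) - G(1) = (-1*14)*(1 - 1*14) - 1*0 = -14*(1 - 14) + 0 = -14*(-13) + 0 = 182 + 0 = 182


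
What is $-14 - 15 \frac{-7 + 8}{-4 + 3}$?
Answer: $1$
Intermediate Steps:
$-14 - 15 \frac{-7 + 8}{-4 + 3} = -14 - 15 \cdot 1 \frac{1}{-1} = -14 - 15 \cdot 1 \left(-1\right) = -14 - -15 = -14 + 15 = 1$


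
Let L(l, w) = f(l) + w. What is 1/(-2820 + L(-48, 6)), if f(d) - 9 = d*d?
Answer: -1/501 ≈ -0.0019960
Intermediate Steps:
f(d) = 9 + d² (f(d) = 9 + d*d = 9 + d²)
L(l, w) = 9 + w + l² (L(l, w) = (9 + l²) + w = 9 + w + l²)
1/(-2820 + L(-48, 6)) = 1/(-2820 + (9 + 6 + (-48)²)) = 1/(-2820 + (9 + 6 + 2304)) = 1/(-2820 + 2319) = 1/(-501) = -1/501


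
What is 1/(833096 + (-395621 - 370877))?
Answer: 1/66598 ≈ 1.5015e-5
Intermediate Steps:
1/(833096 + (-395621 - 370877)) = 1/(833096 - 766498) = 1/66598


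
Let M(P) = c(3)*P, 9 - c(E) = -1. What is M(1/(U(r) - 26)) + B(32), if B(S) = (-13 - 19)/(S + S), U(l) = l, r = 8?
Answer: -19/18 ≈ -1.0556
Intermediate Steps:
c(E) = 10 (c(E) = 9 - 1*(-1) = 9 + 1 = 10)
B(S) = -16/S (B(S) = -32*1/(2*S) = -16/S)
M(P) = 10*P
M(1/(U(r) - 26)) + B(32) = 10/(8 - 26) - 16/32 = 10/(-18) - 16*1/32 = 10*(-1/18) - ½ = -5/9 - ½ = -19/18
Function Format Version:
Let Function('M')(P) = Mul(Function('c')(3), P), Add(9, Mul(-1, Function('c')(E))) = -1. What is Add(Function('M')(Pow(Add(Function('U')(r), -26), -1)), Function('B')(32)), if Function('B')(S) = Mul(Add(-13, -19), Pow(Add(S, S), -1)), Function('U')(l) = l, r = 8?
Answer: Rational(-19, 18) ≈ -1.0556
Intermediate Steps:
Function('c')(E) = 10 (Function('c')(E) = Add(9, Mul(-1, -1)) = Add(9, 1) = 10)
Function('B')(S) = Mul(-16, Pow(S, -1)) (Function('B')(S) = Mul(-32, Pow(Mul(2, S), -1)) = Mul(-32, Mul(Rational(1, 2), Pow(S, -1))) = Mul(-16, Pow(S, -1)))
Function('M')(P) = Mul(10, P)
Add(Function('M')(Pow(Add(Function('U')(r), -26), -1)), Function('B')(32)) = Add(Mul(10, Pow(Add(8, -26), -1)), Mul(-16, Pow(32, -1))) = Add(Mul(10, Pow(-18, -1)), Mul(-16, Rational(1, 32))) = Add(Mul(10, Rational(-1, 18)), Rational(-1, 2)) = Add(Rational(-5, 9), Rational(-1, 2)) = Rational(-19, 18)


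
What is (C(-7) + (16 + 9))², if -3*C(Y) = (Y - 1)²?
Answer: 121/9 ≈ 13.444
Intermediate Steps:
C(Y) = -(-1 + Y)²/3 (C(Y) = -(Y - 1)²/3 = -(-1 + Y)²/3)
(C(-7) + (16 + 9))² = (-(-1 - 7)²/3 + (16 + 9))² = (-⅓*(-8)² + 25)² = (-⅓*64 + 25)² = (-64/3 + 25)² = (11/3)² = 121/9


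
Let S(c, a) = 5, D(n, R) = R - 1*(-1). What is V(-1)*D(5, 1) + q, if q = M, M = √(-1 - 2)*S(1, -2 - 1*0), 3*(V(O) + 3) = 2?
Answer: -14/3 + 5*I*√3 ≈ -4.6667 + 8.6602*I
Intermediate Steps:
D(n, R) = 1 + R (D(n, R) = R + 1 = 1 + R)
V(O) = -7/3 (V(O) = -3 + (⅓)*2 = -3 + ⅔ = -7/3)
M = 5*I*√3 (M = √(-1 - 2)*5 = √(-3)*5 = (I*√3)*5 = 5*I*√3 ≈ 8.6602*I)
q = 5*I*√3 ≈ 8.6602*I
V(-1)*D(5, 1) + q = -7*(1 + 1)/3 + 5*I*√3 = -7/3*2 + 5*I*√3 = -14/3 + 5*I*√3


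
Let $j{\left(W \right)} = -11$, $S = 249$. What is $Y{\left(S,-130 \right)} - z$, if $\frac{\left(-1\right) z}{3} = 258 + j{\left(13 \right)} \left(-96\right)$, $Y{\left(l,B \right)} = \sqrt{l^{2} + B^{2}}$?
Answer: $3942 + \sqrt{78901} \approx 4222.9$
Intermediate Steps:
$Y{\left(l,B \right)} = \sqrt{B^{2} + l^{2}}$
$z = -3942$ ($z = - 3 \left(258 - -1056\right) = - 3 \left(258 + 1056\right) = \left(-3\right) 1314 = -3942$)
$Y{\left(S,-130 \right)} - z = \sqrt{\left(-130\right)^{2} + 249^{2}} - -3942 = \sqrt{16900 + 62001} + 3942 = \sqrt{78901} + 3942 = 3942 + \sqrt{78901}$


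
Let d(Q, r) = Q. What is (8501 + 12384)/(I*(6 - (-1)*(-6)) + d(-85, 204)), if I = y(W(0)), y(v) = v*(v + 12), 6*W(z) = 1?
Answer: -4177/17 ≈ -245.71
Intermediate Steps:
W(z) = ⅙ (W(z) = (⅙)*1 = ⅙)
y(v) = v*(12 + v)
I = 73/36 (I = (12 + ⅙)/6 = (⅙)*(73/6) = 73/36 ≈ 2.0278)
(8501 + 12384)/(I*(6 - (-1)*(-6)) + d(-85, 204)) = (8501 + 12384)/(73*(6 - (-1)*(-6))/36 - 85) = 20885/(73*(6 - 1*6)/36 - 85) = 20885/(73*(6 - 6)/36 - 85) = 20885/((73/36)*0 - 85) = 20885/(0 - 85) = 20885/(-85) = 20885*(-1/85) = -4177/17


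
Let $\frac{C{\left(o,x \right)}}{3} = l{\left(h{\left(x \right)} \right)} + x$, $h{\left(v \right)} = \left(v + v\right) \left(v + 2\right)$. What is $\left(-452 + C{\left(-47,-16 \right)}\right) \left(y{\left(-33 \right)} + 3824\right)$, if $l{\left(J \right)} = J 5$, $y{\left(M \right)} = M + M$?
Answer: $23374760$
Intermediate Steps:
$y{\left(M \right)} = 2 M$
$h{\left(v \right)} = 2 v \left(2 + v\right)$
$l{\left(J \right)} = 5 J$
$C{\left(o,x \right)} = 3 x + 30 x \left(2 + x\right)$ ($C{\left(o,x \right)} = 3 \left(5 \cdot 2 x \left(2 + x\right) + x\right) = 3 \left(10 x \left(2 + x\right) + x\right) = 3 \left(x + 10 x \left(2 + x\right)\right) = 3 x + 30 x \left(2 + x\right)$)
$\left(-452 + C{\left(-47,-16 \right)}\right) \left(y{\left(-33 \right)} + 3824\right) = \left(-452 + 3 \left(-16\right) \left(21 + 10 \left(-16\right)\right)\right) \left(2 \left(-33\right) + 3824\right) = \left(-452 + 3 \left(-16\right) \left(21 - 160\right)\right) \left(-66 + 3824\right) = \left(-452 + 3 \left(-16\right) \left(-139\right)\right) 3758 = \left(-452 + 6672\right) 3758 = 6220 \cdot 3758 = 23374760$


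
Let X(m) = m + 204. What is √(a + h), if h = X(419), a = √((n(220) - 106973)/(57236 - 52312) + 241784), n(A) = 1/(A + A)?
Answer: √(45692983305200 + 135410*√70926739029052610)/270820 ≈ 33.387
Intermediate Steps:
X(m) = 204 + m
n(A) = 1/(2*A)
a = √70926739029052610/541640 (a = √(((½)/220 - 106973)/(57236 - 52312) + 241784) = √(((½)*(1/220) - 106973)/4924 + 241784) = √((1/440 - 106973)*(1/4924) + 241784) = √(-47068119/440*1/4924 + 241784) = √(-47068119/2166560 + 241784) = √(523792474921/2166560) = √70926739029052610/541640 ≈ 491.69)
h = 623 (h = 204 + 419 = 623)
√(a + h) = √(√70926739029052610/541640 + 623) = √(623 + √70926739029052610/541640)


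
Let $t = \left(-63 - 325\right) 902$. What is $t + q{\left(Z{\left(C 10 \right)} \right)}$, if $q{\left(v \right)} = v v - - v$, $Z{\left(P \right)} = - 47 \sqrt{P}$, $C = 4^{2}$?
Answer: $3464 - 188 \sqrt{10} \approx 2869.5$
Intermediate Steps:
$C = 16$
$q{\left(v \right)} = v + v^{2}$ ($q{\left(v \right)} = v^{2} + v = v + v^{2}$)
$t = -349976$ ($t = \left(-388\right) 902 = -349976$)
$t + q{\left(Z{\left(C 10 \right)} \right)} = -349976 + - 47 \sqrt{16 \cdot 10} \left(1 - 47 \sqrt{16 \cdot 10}\right) = -349976 + - 47 \sqrt{160} \left(1 - 47 \sqrt{160}\right) = -349976 + - 47 \cdot 4 \sqrt{10} \left(1 - 47 \cdot 4 \sqrt{10}\right) = -349976 + - 188 \sqrt{10} \left(1 - 188 \sqrt{10}\right) = -349976 - 188 \sqrt{10} \left(1 - 188 \sqrt{10}\right)$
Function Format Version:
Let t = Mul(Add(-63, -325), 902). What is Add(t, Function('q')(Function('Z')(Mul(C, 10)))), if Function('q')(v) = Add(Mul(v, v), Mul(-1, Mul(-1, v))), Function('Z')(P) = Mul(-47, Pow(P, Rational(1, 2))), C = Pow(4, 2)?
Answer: Add(3464, Mul(-188, Pow(10, Rational(1, 2)))) ≈ 2869.5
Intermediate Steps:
C = 16
Function('q')(v) = Add(v, Pow(v, 2)) (Function('q')(v) = Add(Pow(v, 2), v) = Add(v, Pow(v, 2)))
t = -349976 (t = Mul(-388, 902) = -349976)
Add(t, Function('q')(Function('Z')(Mul(C, 10)))) = Add(-349976, Mul(Mul(-47, Pow(Mul(16, 10), Rational(1, 2))), Add(1, Mul(-47, Pow(Mul(16, 10), Rational(1, 2)))))) = Add(-349976, Mul(Mul(-47, Pow(160, Rational(1, 2))), Add(1, Mul(-47, Pow(160, Rational(1, 2)))))) = Add(-349976, Mul(Mul(-47, Mul(4, Pow(10, Rational(1, 2)))), Add(1, Mul(-47, Mul(4, Pow(10, Rational(1, 2))))))) = Add(-349976, Mul(Mul(-188, Pow(10, Rational(1, 2))), Add(1, Mul(-188, Pow(10, Rational(1, 2)))))) = Add(-349976, Mul(-188, Pow(10, Rational(1, 2)), Add(1, Mul(-188, Pow(10, Rational(1, 2))))))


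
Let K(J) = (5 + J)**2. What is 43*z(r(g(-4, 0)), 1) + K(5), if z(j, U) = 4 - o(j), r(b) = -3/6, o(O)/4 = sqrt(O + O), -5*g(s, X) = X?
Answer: 272 - 172*I ≈ 272.0 - 172.0*I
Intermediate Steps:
g(s, X) = -X/5
o(O) = 4*sqrt(2)*sqrt(O) (o(O) = 4*sqrt(O + O) = 4*sqrt(2*O) = 4*(sqrt(2)*sqrt(O)) = 4*sqrt(2)*sqrt(O))
r(b) = -1/2 (r(b) = -3*1/6 = -1/2)
z(j, U) = 4 - 4*sqrt(2)*sqrt(j)
43*z(r(g(-4, 0)), 1) + K(5) = 43*(4 - 4*sqrt(2)*sqrt(-1/2)) + (5 + 5)**2 = 43*(4 - 4*sqrt(2)*I*sqrt(2)/2) + 10**2 = 43*(4 - 4*I) + 100 = (172 - 172*I) + 100 = 272 - 172*I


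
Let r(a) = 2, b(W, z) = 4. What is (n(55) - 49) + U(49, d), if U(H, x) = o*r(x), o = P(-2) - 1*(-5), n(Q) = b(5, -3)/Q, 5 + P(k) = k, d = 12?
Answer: -2911/55 ≈ -52.927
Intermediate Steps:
P(k) = -5 + k
n(Q) = 4/Q
o = -2 (o = (-5 - 2) - 1*(-5) = -7 + 5 = -2)
U(H, x) = -4 (U(H, x) = -2*2 = -4)
(n(55) - 49) + U(49, d) = (4/55 - 49) - 4 = -2691/55 - 4 = -2911/55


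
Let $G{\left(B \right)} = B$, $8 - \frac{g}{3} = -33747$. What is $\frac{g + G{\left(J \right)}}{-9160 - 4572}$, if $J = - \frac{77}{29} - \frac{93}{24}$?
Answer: $- \frac{23491965}{3185824} \approx -7.3739$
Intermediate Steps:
$g = 101265$ ($g = 24 - -101241 = 24 + 101241 = 101265$)
$J = - \frac{1515}{232}$ ($J = \left(-77\right) \frac{1}{29} - \frac{31}{8} = - \frac{77}{29} - \frac{31}{8} = - \frac{1515}{232} \approx -6.5302$)
$\frac{g + G{\left(J \right)}}{-9160 - 4572} = \frac{101265 - \frac{1515}{232}}{-9160 - 4572} = \frac{23491965}{232 \left(-13732\right)} = \frac{23491965}{232} \left(- \frac{1}{13732}\right) = - \frac{23491965}{3185824}$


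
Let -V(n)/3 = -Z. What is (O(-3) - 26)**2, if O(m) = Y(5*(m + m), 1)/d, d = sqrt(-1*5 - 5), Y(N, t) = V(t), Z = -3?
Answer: 6679/10 - 234*I*sqrt(10)/5 ≈ 667.9 - 147.99*I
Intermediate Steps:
V(n) = -9 (V(n) = -(-3)*(-3) = -3*3 = -9)
Y(N, t) = -9
d = I*sqrt(10) (d = sqrt(-5 - 5) = sqrt(-10) = I*sqrt(10) ≈ 3.1623*I)
O(m) = 9*I*sqrt(10)/10 (O(m) = -9*(-I*sqrt(10)/10) = -(-9)*I*sqrt(10)/10 = 9*I*sqrt(10)/10)
(O(-3) - 26)**2 = (9*I*sqrt(10)/10 - 26)**2 = (-26 + 9*I*sqrt(10)/10)**2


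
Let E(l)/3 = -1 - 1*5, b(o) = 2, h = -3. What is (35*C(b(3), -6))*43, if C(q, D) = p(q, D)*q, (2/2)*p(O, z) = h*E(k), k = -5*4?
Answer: 162540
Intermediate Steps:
k = -20
E(l) = -18 (E(l) = 3*(-1 - 1*5) = 3*(-1 - 5) = 3*(-6) = -18)
p(O, z) = 54 (p(O, z) = -3*(-18) = 54)
C(q, D) = 54*q
(35*C(b(3), -6))*43 = (35*(54*2))*43 = (35*108)*43 = 3780*43 = 162540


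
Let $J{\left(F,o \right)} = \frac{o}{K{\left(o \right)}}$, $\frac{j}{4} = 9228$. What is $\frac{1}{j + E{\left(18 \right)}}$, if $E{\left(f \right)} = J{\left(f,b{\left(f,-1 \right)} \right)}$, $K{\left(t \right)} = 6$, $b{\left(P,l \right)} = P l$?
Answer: $\frac{1}{36909} \approx 2.7094 \cdot 10^{-5}$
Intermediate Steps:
$j = 36912$ ($j = 4 \cdot 9228 = 36912$)
$J{\left(F,o \right)} = \frac{o}{6}$
$E{\left(f \right)} = - \frac{f}{6}$ ($E{\left(f \right)} = \frac{f \left(-1\right)}{6} = \frac{\left(-1\right) f}{6} = - \frac{f}{6}$)
$\frac{1}{j + E{\left(18 \right)}} = \frac{1}{36912 - 3} = \frac{1}{36909}$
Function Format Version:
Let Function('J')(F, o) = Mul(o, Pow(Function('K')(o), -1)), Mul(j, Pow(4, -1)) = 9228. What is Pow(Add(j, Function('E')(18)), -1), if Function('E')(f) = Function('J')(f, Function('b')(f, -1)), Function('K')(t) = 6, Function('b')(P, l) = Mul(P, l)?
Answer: Rational(1, 36909) ≈ 2.7094e-5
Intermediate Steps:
j = 36912 (j = Mul(4, 9228) = 36912)
Function('J')(F, o) = Mul(Rational(1, 6), o) (Function('J')(F, o) = Mul(o, Pow(6, -1)) = Mul(o, Rational(1, 6)) = Mul(Rational(1, 6), o))
Function('E')(f) = Mul(Rational(-1, 6), f) (Function('E')(f) = Mul(Rational(1, 6), Mul(f, -1)) = Mul(Rational(1, 6), Mul(-1, f)) = Mul(Rational(-1, 6), f))
Pow(Add(j, Function('E')(18)), -1) = Pow(Add(36912, Mul(Rational(-1, 6), 18)), -1) = Pow(Add(36912, -3), -1) = Pow(36909, -1) = Rational(1, 36909)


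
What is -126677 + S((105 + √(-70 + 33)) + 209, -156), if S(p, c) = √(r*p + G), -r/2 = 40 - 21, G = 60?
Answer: -126677 + √(-11872 - 38*I*√37) ≈ -1.2668e+5 - 108.96*I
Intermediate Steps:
r = -38 (r = -2*(40 - 21) = -2*19 = -38)
S(p, c) = √(60 - 38*p) (S(p, c) = √(-38*p + 60) = √(60 - 38*p))
-126677 + S((105 + √(-70 + 33)) + 209, -156) = -126677 + √(60 - 38*((105 + √(-70 + 33)) + 209)) = -126677 + √(60 - 38*((105 + √(-37)) + 209)) = -126677 + √(60 - 38*((105 + I*√37) + 209)) = -126677 + √(60 - 38*(314 + I*√37)) = -126677 + √(60 + (-11932 - 38*I*√37)) = -126677 + √(-11872 - 38*I*√37)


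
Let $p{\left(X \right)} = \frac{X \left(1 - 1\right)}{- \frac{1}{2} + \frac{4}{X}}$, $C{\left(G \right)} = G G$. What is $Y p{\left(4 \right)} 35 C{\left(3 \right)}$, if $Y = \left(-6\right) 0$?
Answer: $0$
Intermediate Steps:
$C{\left(G \right)} = G^{2}$
$Y = 0$
$p{\left(X \right)} = 0$ ($p{\left(X \right)} = \frac{X 0}{\left(-1\right) \frac{1}{2} + \frac{4}{X}} = \frac{0}{- \frac{1}{2} + \frac{4}{X}} = 0$)
$Y p{\left(4 \right)} 35 C{\left(3 \right)} = 0 \cdot 0 \cdot 35 \cdot 3^{2} = 0 \cdot 35 \cdot 9 = 0 \cdot 315 = 0$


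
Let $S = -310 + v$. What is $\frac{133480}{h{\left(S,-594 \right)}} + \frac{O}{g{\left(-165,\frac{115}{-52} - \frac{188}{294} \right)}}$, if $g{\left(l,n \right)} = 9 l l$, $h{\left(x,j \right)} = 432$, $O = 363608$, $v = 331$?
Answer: $\frac{152143591}{490050} \approx 310.47$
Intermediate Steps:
$S = 21$ ($S = -310 + 331 = 21$)
$g{\left(l,n \right)} = 9 l^{2}$
$\frac{133480}{h{\left(S,-594 \right)}} + \frac{O}{g{\left(-165,\frac{115}{-52} - \frac{188}{294} \right)}} = \frac{133480}{432} + \frac{363608}{9 \left(-165\right)^{2}} = 133480 \cdot \frac{1}{432} + \frac{363608}{9 \cdot 27225} = \frac{16685}{54} + \frac{363608}{245025} = \frac{152143591}{490050}$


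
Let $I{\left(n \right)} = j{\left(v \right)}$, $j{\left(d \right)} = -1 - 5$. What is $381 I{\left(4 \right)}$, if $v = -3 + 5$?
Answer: $-2286$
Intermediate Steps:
$v = 2$
$j{\left(d \right)} = -6$ ($j{\left(d \right)} = -1 - 5 = -6$)
$I{\left(n \right)} = -6$
$381 I{\left(4 \right)} = 381 \left(-6\right) = -2286$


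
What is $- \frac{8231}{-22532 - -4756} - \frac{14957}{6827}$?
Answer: $- \frac{209682595}{121356752} \approx -1.7278$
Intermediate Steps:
$- \frac{8231}{-22532 - -4756} - \frac{14957}{6827} = - \frac{8231}{-22532 + 4756} - \frac{14957}{6827} = - \frac{8231}{-17776} - \frac{14957}{6827} = \left(-8231\right) \left(- \frac{1}{17776}\right) - \frac{14957}{6827} = \frac{8231}{17776} - \frac{14957}{6827} = - \frac{209682595}{121356752}$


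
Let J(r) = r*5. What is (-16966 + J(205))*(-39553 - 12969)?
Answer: 837253202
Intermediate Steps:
J(r) = 5*r
(-16966 + J(205))*(-39553 - 12969) = (-16966 + 5*205)*(-39553 - 12969) = (-16966 + 1025)*(-52522) = -15941*(-52522) = 837253202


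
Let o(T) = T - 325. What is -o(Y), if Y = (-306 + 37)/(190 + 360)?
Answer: 179019/550 ≈ 325.49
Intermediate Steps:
Y = -269/550 ≈ -0.48909
o(T) = -325 + T
-o(Y) = -(-325 - 269/550) = -1*(-179019/550) = 179019/550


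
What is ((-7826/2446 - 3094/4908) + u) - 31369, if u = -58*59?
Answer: -104427704905/3001242 ≈ -34795.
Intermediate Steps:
u = -3422
((-7826/2446 - 3094/4908) + u) - 31369 = ((-7826/2446 - 3094/4908) - 3422) - 31369 = ((-7826*1/2446 - 3094*1/4908) - 3422) - 31369 = ((-3913/1223 - 1547/2454) - 3422) - 31369 = (-11494483/3001242 - 3422) - 31369 = -10281744607/3001242 - 31369 = -104427704905/3001242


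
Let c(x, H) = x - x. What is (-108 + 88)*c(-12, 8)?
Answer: 0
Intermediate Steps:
c(x, H) = 0
(-108 + 88)*c(-12, 8) = (-108 + 88)*0 = -20*0 = 0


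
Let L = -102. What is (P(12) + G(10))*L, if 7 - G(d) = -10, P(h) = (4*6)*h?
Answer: -31110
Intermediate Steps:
P(h) = 24*h
G(d) = 17 (G(d) = 7 - 1*(-10) = 7 + 10 = 17)
(P(12) + G(10))*L = (24*12 + 17)*(-102) = (288 + 17)*(-102) = 305*(-102) = -31110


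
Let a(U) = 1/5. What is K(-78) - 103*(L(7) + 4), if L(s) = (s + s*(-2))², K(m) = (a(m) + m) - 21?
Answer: -27789/5 ≈ -5557.8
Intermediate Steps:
a(U) = ⅕
K(m) = -104/5 + m (K(m) = (⅕ + m) - 21 = -104/5 + m)
L(s) = s² (L(s) = (s - 2*s)² = (-s)² = s²)
K(-78) - 103*(L(7) + 4) = (-104/5 - 78) - 103*(7² + 4) = -494/5 - 103*(49 + 4) = -494/5 - 103*53 = -494/5 - 1*5459 = -494/5 - 5459 = -27789/5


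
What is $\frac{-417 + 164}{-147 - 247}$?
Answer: $\frac{253}{394} \approx 0.64213$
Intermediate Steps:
$\frac{-417 + 164}{-147 - 247} = - \frac{253}{-394} = \left(-253\right) \left(- \frac{1}{394}\right) = \frac{253}{394}$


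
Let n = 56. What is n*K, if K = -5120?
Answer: -286720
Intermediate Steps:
n*K = 56*(-5120) = -286720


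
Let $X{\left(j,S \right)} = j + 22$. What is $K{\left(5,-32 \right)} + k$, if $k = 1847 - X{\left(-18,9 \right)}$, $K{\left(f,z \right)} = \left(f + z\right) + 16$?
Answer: $1832$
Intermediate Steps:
$X{\left(j,S \right)} = 22 + j$
$K{\left(f,z \right)} = 16 + f + z$
$k = 1843$ ($k = 1847 - \left(22 - 18\right) = 1847 - 4 = 1843$)
$K{\left(5,-32 \right)} + k = \left(16 + 5 - 32\right) + 1843 = -11 + 1843 = 1832$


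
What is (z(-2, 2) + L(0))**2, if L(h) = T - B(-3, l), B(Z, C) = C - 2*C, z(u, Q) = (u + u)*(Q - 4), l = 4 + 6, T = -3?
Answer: 225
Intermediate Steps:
l = 10
z(u, Q) = 2*u*(-4 + Q) (z(u, Q) = (2*u)*(-4 + Q) = 2*u*(-4 + Q))
B(Z, C) = -C
L(h) = 7 (L(h) = -3 - (-1)*10 = -3 - 1*(-10) = -3 + 10 = 7)
(z(-2, 2) + L(0))**2 = (2*(-2)*(-4 + 2) + 7)**2 = (2*(-2)*(-2) + 7)**2 = (8 + 7)**2 = 15**2 = 225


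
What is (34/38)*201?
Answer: 3417/19 ≈ 179.84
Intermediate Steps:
(34/38)*201 = (34*(1/38))*201 = (17/19)*201 = 3417/19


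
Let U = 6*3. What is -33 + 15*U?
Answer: 237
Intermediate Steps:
U = 18
-33 + 15*U = -33 + 15*18 = -33 + 270 = 237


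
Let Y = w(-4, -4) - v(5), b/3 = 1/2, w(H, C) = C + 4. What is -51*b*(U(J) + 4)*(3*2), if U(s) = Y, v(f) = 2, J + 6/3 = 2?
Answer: -918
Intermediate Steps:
J = 0 (J = -2 + 2 = 0)
w(H, C) = 4 + C
b = 3/2 ≈ 1.5000
Y = -2 (Y = (4 - 4) - 1*2 = 0 - 2 = -2)
U(s) = -2
-51*b*(U(J) + 4)*(3*2) = -153*(-2 + 4)*(3*2)/2 = -153*2*6/2 = -153*12/2 = -51*18 = -918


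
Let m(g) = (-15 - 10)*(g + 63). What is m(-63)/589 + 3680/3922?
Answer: 1840/1961 ≈ 0.93830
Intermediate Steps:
m(g) = -1575 - 25*g (m(g) = -25*(63 + g) = -1575 - 25*g)
m(-63)/589 + 3680/3922 = (-1575 - 25*(-63))/589 + 3680/3922 = (-1575 + 1575)*(1/589) + 3680*(1/3922) = 0*(1/589) + 1840/1961 = 0 + 1840/1961 = 1840/1961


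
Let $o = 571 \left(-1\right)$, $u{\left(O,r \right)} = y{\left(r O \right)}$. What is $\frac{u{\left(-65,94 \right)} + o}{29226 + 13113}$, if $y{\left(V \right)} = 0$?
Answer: $- \frac{571}{42339} \approx -0.013486$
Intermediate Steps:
$u{\left(O,r \right)} = 0$
$o = -571$
$\frac{u{\left(-65,94 \right)} + o}{29226 + 13113} = \frac{0 - 571}{29226 + 13113} = - \frac{571}{42339}$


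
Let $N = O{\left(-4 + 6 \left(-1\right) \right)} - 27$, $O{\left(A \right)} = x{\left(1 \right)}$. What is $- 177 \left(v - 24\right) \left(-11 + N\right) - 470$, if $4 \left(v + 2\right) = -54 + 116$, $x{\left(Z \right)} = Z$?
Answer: $- \frac{138469}{2} \approx -69235.0$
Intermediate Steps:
$O{\left(A \right)} = 1$
$N = -26$ ($N = 1 - 27 = -26$)
$v = \frac{27}{2}$ ($v = -2 + \frac{-54 + 116}{4} = -2 + \frac{1}{4} \cdot 62 = -2 + \frac{31}{2} = \frac{27}{2} \approx 13.5$)
$- 177 \left(v - 24\right) \left(-11 + N\right) - 470 = - 177 \left(\frac{27}{2} - 24\right) \left(-11 - 26\right) - 470 = - 177 \left(\left(- \frac{21}{2}\right) \left(-37\right)\right) - 470 = \left(-177\right) \frac{777}{2} - 470 = - \frac{137529}{2} - 470 = - \frac{138469}{2}$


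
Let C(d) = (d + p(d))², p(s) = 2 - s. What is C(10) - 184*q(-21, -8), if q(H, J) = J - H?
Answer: -2388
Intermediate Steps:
C(d) = 4 (C(d) = (d + (2 - d))² = 2² = 4)
C(10) - 184*q(-21, -8) = 4 - 184*(-8 - 1*(-21)) = 4 - 184*(-8 + 21) = 4 - 184*13 = 4 - 2392 = -2388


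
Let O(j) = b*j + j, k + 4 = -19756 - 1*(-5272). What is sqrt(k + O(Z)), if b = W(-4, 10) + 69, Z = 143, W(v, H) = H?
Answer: 2*I*sqrt(762) ≈ 55.209*I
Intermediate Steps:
k = -14488 (k = -4 + (-19756 - 1*(-5272)) = -4 + (-19756 + 5272) = -4 - 14484 = -14488)
b = 79 (b = 10 + 69 = 79)
O(j) = 80*j (O(j) = 79*j + j = 80*j)
sqrt(k + O(Z)) = sqrt(-14488 + 80*143) = sqrt(-14488 + 11440) = sqrt(-3048) = 2*I*sqrt(762)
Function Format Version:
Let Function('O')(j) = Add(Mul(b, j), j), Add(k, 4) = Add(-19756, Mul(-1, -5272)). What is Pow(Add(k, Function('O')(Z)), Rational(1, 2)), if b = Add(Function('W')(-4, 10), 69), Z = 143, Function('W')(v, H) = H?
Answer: Mul(2, I, Pow(762, Rational(1, 2))) ≈ Mul(55.209, I)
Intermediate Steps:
k = -14488 (k = Add(-4, Add(-19756, Mul(-1, -5272))) = Add(-4, Add(-19756, 5272)) = Add(-4, -14484) = -14488)
b = 79 (b = Add(10, 69) = 79)
Function('O')(j) = Mul(80, j) (Function('O')(j) = Add(Mul(79, j), j) = Mul(80, j))
Pow(Add(k, Function('O')(Z)), Rational(1, 2)) = Pow(Add(-14488, Mul(80, 143)), Rational(1, 2)) = Pow(Add(-14488, 11440), Rational(1, 2)) = Pow(-3048, Rational(1, 2)) = Mul(2, I, Pow(762, Rational(1, 2)))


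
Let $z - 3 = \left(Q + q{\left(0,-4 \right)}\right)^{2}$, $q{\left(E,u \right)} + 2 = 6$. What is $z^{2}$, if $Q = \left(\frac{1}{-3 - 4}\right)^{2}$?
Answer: $\frac{2117104144}{5764801} \approx 367.25$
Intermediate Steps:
$q{\left(E,u \right)} = 4$ ($q{\left(E,u \right)} = -2 + 6 = 4$)
$Q = \frac{1}{49}$ ($Q = \left(\frac{1}{-7}\right)^{2} = \left(- \frac{1}{7}\right)^{2} = \frac{1}{49} \approx 0.020408$)
$z = \frac{46012}{2401}$ ($z = 3 + \left(\frac{1}{49} + 4\right)^{2} = 3 + \left(\frac{197}{49}\right)^{2} = 3 + \frac{38809}{2401} = \frac{46012}{2401} \approx 19.164$)
$z^{2} = \left(\frac{46012}{2401}\right)^{2} = \frac{2117104144}{5764801}$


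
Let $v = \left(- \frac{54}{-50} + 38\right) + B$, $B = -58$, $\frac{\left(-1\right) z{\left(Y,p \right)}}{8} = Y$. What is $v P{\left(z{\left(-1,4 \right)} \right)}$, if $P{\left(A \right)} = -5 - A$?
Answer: $\frac{6149}{25} \approx 245.96$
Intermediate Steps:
$z{\left(Y,p \right)} = - 8 Y$
$v = - \frac{473}{25}$ ($v = \left(- \frac{54}{-50} + 38\right) - 58 = \left(\left(-54\right) \left(- \frac{1}{50}\right) + 38\right) - 58 = \left(\frac{27}{25} + 38\right) - 58 = \frac{977}{25} - 58 = - \frac{473}{25} \approx -18.92$)
$v P{\left(z{\left(-1,4 \right)} \right)} = - \frac{473 \left(-5 - \left(-8\right) \left(-1\right)\right)}{25} = - \frac{473 \left(-5 - 8\right)}{25} = \left(- \frac{473}{25}\right) \left(-13\right) = \frac{6149}{25}$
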